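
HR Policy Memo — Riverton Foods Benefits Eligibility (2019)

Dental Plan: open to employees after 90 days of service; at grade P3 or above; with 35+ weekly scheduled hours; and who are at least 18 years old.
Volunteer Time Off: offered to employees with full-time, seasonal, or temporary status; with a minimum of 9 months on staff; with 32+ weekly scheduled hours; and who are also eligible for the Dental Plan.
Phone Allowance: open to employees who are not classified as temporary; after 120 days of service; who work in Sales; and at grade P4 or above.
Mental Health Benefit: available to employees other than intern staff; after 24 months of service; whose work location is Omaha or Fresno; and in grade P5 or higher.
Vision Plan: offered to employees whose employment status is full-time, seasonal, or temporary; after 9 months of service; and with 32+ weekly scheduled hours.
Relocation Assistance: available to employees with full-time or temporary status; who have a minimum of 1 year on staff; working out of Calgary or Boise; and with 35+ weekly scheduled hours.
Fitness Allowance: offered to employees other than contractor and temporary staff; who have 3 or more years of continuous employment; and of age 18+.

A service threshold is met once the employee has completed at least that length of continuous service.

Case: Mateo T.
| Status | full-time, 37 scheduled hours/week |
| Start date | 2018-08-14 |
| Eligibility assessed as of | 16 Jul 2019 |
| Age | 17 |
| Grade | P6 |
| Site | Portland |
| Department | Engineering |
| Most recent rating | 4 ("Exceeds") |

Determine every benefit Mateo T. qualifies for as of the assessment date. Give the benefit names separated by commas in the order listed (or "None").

Vision Plan

Service from 2018-08-14 to 16 Jul 2019: 336 days.
Dental Plan — service 336 days ≥ 90 days ✓; grade P6 ≥ P3 ✓; 37 hrs/wk ≥ 35 ✓; age 17 < 18 ✗ → not eligible.
Volunteer Time Off — status full-time ✓; service 336 days ≥ 9 months (≈270 days) ✓; 37 hrs/wk ≥ 32 ✓; not eligible for Dental Plan ✗ → not eligible.
Phone Allowance — status full-time ✓ (not excluded); service 336 days ≥ 120 days ✓; dept Engineering ✗ → not eligible.
Mental Health Benefit — status full-time ✓ (not excluded); service 336 days < 24 months (≈720 days) ✗ → not eligible.
Vision Plan — status full-time ✓; service 336 days ≥ 9 months (≈270 days) ✓; 37 hrs/wk ≥ 32 ✓ → eligible.
Relocation Assistance — status full-time ✓; service 336 days < 1 year (≈365 days) ✗ → not eligible.
Fitness Allowance — status full-time ✓ (not excluded); service 336 days < 3 years (≈1095 days) ✗ → not eligible.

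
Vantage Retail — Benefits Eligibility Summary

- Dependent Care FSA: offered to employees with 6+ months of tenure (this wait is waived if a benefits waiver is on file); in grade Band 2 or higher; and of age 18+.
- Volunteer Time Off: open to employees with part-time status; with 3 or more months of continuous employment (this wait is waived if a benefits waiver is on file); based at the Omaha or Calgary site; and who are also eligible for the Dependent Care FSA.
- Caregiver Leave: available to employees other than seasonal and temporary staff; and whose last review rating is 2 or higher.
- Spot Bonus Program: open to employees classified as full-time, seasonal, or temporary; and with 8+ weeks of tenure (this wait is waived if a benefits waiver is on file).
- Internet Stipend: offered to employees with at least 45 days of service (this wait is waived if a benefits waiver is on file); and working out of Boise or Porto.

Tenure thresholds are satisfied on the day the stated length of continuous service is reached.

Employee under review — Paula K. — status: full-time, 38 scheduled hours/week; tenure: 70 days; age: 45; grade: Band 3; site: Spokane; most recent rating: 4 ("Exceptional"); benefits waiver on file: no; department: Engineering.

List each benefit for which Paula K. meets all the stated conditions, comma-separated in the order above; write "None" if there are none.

Dependent Care FSA — no waiver, service 70 days < 6 months (≈180 days) ✗ → not eligible.
Volunteer Time Off — status full-time ✗ (requires part-time) → not eligible.
Caregiver Leave — status full-time ✓ (not excluded); rating 4 ≥ 2 ✓ → eligible.
Spot Bonus Program — status full-time ✓; no waiver, service 70 days ≥ 8 weeks (≈56 days) ✓ → eligible.
Internet Stipend — no waiver, service 70 days ≥ 45 days ✓; site Spokane ✗ (not Boise or Porto) → not eligible.

Caregiver Leave, Spot Bonus Program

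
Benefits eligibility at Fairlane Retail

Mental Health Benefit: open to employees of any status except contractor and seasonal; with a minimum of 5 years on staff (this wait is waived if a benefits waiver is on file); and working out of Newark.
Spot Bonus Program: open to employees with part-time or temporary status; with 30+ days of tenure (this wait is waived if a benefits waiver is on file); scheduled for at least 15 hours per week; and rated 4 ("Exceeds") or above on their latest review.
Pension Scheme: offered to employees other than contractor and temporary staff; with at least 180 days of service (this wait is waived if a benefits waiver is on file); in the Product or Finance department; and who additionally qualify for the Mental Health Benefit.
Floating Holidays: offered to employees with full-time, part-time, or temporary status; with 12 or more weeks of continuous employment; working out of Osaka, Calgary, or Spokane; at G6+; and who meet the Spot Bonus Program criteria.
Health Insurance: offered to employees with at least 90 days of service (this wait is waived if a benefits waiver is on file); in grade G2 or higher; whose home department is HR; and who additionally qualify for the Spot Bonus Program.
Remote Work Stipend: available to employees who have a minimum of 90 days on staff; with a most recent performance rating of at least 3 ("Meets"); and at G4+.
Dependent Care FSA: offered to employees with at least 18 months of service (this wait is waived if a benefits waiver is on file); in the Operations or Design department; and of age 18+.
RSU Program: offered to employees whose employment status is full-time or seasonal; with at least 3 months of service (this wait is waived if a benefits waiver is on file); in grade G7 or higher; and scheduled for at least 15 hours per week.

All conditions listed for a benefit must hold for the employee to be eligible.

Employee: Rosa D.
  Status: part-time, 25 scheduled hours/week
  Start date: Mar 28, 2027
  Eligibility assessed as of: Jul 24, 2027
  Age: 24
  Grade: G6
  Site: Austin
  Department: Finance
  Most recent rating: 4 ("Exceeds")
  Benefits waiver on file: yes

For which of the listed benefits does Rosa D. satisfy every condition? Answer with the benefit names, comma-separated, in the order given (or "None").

Service from Mar 28, 2027 to Jul 24, 2027: 118 days.
Mental Health Benefit — status part-time ✓ (not excluded); benefits waiver on file ✓; site Austin ✗ (not Newark) → not eligible.
Spot Bonus Program — status part-time ✓; benefits waiver on file ✓; 25 hrs/wk ≥ 15 ✓; rating 4 ≥ 4 ✓ → eligible.
Pension Scheme — status part-time ✓ (not excluded); benefits waiver on file ✓; dept Finance ✓; not eligible for Mental Health Benefit ✗ → not eligible.
Floating Holidays — status part-time ✓; service 118 days ≥ 12 weeks (≈84 days) ✓; site Austin ✗ (not Osaka, Calgary, or Spokane) → not eligible.
Health Insurance — benefits waiver on file ✓; grade G6 ≥ G2 ✓; dept Finance ✗ → not eligible.
Remote Work Stipend — service 118 days ≥ 90 days ✓; rating 4 ≥ 3 ✓; grade G6 ≥ G4 ✓ → eligible.
Dependent Care FSA — benefits waiver on file ✓; dept Finance ✗ → not eligible.
RSU Program — status part-time ✗ (requires full-time or seasonal) → not eligible.

Spot Bonus Program, Remote Work Stipend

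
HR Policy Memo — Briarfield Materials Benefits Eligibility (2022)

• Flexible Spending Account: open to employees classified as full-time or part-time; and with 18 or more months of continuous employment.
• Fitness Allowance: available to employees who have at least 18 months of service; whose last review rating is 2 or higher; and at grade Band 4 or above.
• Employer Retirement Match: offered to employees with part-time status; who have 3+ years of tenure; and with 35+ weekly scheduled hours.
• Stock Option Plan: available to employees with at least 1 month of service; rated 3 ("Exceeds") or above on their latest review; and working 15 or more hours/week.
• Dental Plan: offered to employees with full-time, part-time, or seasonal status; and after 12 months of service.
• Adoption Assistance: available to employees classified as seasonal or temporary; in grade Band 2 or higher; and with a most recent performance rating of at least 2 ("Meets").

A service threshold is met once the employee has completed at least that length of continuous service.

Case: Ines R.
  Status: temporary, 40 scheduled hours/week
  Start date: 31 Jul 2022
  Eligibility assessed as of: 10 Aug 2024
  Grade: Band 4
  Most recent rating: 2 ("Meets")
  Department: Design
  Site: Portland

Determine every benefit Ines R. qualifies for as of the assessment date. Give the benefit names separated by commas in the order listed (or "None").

Service from 31 Jul 2022 to 10 Aug 2024: 741 days.
Flexible Spending Account — status temporary ✗ (requires full-time or part-time) → not eligible.
Fitness Allowance — service 741 days ≥ 18 months (≈540 days) ✓; rating 2 ≥ 2 ✓; grade Band 4 ≥ Band 4 ✓ → eligible.
Employer Retirement Match — status temporary ✗ (requires part-time) → not eligible.
Stock Option Plan — service 741 days ≥ 1 month (≈30 days) ✓; rating 2 < 3 ✗ → not eligible.
Dental Plan — status temporary ✗ (requires full-time, part-time, or seasonal) → not eligible.
Adoption Assistance — status temporary ✓; grade Band 4 ≥ Band 2 ✓; rating 2 ≥ 2 ✓ → eligible.

Fitness Allowance, Adoption Assistance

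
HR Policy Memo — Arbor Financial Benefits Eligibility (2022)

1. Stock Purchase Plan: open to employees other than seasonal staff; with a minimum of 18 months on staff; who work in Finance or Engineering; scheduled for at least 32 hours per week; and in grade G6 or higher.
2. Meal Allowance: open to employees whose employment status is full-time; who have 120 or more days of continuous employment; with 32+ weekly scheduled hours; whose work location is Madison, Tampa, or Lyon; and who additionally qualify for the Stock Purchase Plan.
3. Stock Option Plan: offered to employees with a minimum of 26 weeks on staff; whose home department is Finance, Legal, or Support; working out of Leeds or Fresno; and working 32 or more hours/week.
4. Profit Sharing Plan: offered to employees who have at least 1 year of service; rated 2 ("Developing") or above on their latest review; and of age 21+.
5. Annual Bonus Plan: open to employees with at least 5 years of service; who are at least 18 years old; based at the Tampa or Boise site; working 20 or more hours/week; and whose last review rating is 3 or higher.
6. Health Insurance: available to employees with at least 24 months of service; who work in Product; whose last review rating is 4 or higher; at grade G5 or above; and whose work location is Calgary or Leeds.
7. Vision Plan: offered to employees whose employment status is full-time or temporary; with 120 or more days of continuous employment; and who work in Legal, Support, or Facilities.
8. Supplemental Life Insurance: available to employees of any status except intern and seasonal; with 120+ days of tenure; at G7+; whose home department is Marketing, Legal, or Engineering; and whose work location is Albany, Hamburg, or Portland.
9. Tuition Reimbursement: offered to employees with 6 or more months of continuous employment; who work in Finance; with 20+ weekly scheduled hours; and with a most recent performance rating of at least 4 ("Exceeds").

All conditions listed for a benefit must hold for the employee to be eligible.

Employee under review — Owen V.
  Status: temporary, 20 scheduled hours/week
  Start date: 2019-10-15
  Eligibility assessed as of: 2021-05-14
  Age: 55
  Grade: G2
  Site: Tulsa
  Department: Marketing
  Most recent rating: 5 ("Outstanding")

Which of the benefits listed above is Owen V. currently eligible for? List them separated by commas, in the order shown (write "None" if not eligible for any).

Service from 2019-10-15 to 2021-05-14: 577 days.
Stock Purchase Plan — status temporary ✓ (not excluded); service 577 days ≥ 18 months (≈540 days) ✓; dept Marketing ✗ → not eligible.
Meal Allowance — status temporary ✗ (requires full-time) → not eligible.
Stock Option Plan — service 577 days ≥ 26 weeks (≈182 days) ✓; dept Marketing ✗ → not eligible.
Profit Sharing Plan — service 577 days ≥ 1 year (≈365 days) ✓; rating 5 ≥ 2 ✓; age 55 ≥ 21 ✓ → eligible.
Annual Bonus Plan — service 577 days < 5 years (≈1825 days) ✗ → not eligible.
Health Insurance — service 577 days < 24 months (≈720 days) ✗ → not eligible.
Vision Plan — status temporary ✓; service 577 days ≥ 120 days ✓; dept Marketing ✗ → not eligible.
Supplemental Life Insurance — status temporary ✓ (not excluded); service 577 days ≥ 120 days ✓; grade G2 < G7 ✗ → not eligible.
Tuition Reimbursement — service 577 days ≥ 6 months (≈180 days) ✓; dept Marketing ✗ → not eligible.

Profit Sharing Plan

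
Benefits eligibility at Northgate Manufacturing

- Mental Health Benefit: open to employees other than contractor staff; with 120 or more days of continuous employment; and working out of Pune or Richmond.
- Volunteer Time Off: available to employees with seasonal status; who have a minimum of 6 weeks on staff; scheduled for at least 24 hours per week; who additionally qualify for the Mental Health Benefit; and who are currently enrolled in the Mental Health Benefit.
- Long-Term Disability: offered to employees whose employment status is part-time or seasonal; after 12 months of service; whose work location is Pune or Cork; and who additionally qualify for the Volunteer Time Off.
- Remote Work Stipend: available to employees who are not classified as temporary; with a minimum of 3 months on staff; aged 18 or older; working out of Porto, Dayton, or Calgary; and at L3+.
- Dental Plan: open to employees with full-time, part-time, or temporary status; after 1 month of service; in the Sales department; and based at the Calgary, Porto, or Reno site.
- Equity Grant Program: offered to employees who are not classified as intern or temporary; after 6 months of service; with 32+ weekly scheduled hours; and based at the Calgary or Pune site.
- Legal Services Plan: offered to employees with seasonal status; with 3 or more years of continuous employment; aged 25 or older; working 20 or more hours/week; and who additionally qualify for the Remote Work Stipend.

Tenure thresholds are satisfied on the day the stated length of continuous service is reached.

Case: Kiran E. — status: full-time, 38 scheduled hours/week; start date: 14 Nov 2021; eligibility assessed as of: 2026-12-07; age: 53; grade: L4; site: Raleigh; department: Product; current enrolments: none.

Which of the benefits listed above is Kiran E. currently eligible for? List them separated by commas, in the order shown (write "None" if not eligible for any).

Service from 14 Nov 2021 to 2026-12-07: 1849 days.
Mental Health Benefit — status full-time ✓ (not excluded); service 1849 days ≥ 120 days ✓; site Raleigh ✗ (not Pune or Richmond) → not eligible.
Volunteer Time Off — status full-time ✗ (requires seasonal) → not eligible.
Long-Term Disability — status full-time ✗ (requires part-time or seasonal) → not eligible.
Remote Work Stipend — status full-time ✓ (not excluded); service 1849 days ≥ 3 months (≈90 days) ✓; age 53 ≥ 18 ✓; site Raleigh ✗ (not Porto, Dayton, or Calgary) → not eligible.
Dental Plan — status full-time ✓; service 1849 days ≥ 1 month (≈30 days) ✓; dept Product ✗ → not eligible.
Equity Grant Program — status full-time ✓ (not excluded); service 1849 days ≥ 6 months (≈180 days) ✓; 38 hrs/wk ≥ 32 ✓; site Raleigh ✗ (not Calgary or Pune) → not eligible.
Legal Services Plan — status full-time ✗ (requires seasonal) → not eligible.

None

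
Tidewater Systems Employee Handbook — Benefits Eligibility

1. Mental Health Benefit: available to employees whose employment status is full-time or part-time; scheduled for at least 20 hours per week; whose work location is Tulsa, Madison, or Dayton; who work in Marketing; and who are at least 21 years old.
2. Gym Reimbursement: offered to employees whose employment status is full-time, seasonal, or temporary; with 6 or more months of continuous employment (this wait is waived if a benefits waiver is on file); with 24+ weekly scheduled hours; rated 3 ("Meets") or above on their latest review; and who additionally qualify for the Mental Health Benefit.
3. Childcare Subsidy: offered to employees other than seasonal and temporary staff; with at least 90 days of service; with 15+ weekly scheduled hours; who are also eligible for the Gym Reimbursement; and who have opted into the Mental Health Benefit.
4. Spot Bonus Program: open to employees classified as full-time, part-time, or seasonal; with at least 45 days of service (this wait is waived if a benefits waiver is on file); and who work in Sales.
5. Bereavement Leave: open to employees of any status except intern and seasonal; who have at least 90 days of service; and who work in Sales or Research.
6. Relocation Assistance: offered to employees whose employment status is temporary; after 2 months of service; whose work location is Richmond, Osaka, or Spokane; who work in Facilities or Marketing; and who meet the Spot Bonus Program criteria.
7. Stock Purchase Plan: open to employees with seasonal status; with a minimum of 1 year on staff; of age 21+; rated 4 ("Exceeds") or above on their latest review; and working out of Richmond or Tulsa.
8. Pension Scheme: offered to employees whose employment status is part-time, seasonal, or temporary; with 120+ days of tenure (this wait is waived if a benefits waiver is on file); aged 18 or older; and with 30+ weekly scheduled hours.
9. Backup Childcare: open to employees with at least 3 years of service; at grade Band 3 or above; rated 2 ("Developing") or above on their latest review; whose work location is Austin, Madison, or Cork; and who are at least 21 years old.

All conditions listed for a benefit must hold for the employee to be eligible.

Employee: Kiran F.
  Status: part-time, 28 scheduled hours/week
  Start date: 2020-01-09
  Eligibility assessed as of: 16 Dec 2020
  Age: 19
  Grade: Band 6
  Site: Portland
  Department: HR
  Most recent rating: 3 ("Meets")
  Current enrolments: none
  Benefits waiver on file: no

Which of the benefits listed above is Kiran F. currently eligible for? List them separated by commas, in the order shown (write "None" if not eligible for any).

Service from 2020-01-09 to 16 Dec 2020: 342 days.
Mental Health Benefit — status part-time ✓; 28 hrs/wk ≥ 20 ✓; site Portland ✗ (not Tulsa, Madison, or Dayton) → not eligible.
Gym Reimbursement — status part-time ✗ (requires full-time, seasonal, or temporary) → not eligible.
Childcare Subsidy — status part-time ✓ (not excluded); service 342 days ≥ 90 days ✓; 28 hrs/wk ≥ 15 ✓; not eligible for Gym Reimbursement ✗ → not eligible.
Spot Bonus Program — status part-time ✓; no waiver, service 342 days ≥ 45 days ✓; dept HR ✗ → not eligible.
Bereavement Leave — status part-time ✓ (not excluded); service 342 days ≥ 90 days ✓; dept HR ✗ → not eligible.
Relocation Assistance — status part-time ✗ (requires temporary) → not eligible.
Stock Purchase Plan — status part-time ✗ (requires seasonal) → not eligible.
Pension Scheme — status part-time ✓; no waiver, service 342 days ≥ 120 days ✓; age 19 ≥ 18 ✓; 28 hrs/wk < 30 ✗ → not eligible.
Backup Childcare — service 342 days < 3 years (≈1095 days) ✗ → not eligible.

None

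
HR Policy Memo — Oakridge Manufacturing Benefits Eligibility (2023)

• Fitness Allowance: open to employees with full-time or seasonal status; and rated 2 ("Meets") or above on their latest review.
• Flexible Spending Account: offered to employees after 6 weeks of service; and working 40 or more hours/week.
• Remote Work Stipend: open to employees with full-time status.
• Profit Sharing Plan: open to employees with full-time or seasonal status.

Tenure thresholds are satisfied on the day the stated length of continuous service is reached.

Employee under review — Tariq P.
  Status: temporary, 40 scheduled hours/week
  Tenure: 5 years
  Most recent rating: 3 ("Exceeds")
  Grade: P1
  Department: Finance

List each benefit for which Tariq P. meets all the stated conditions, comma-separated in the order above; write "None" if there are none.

Fitness Allowance — status temporary ✗ (requires full-time or seasonal) → not eligible.
Flexible Spending Account — service 5 years ≥ 6 weeks (≈42 days) ✓; 40 hrs/wk ≥ 40 ✓ → eligible.
Remote Work Stipend — status temporary ✗ (requires full-time) → not eligible.
Profit Sharing Plan — status temporary ✗ (requires full-time or seasonal) → not eligible.

Flexible Spending Account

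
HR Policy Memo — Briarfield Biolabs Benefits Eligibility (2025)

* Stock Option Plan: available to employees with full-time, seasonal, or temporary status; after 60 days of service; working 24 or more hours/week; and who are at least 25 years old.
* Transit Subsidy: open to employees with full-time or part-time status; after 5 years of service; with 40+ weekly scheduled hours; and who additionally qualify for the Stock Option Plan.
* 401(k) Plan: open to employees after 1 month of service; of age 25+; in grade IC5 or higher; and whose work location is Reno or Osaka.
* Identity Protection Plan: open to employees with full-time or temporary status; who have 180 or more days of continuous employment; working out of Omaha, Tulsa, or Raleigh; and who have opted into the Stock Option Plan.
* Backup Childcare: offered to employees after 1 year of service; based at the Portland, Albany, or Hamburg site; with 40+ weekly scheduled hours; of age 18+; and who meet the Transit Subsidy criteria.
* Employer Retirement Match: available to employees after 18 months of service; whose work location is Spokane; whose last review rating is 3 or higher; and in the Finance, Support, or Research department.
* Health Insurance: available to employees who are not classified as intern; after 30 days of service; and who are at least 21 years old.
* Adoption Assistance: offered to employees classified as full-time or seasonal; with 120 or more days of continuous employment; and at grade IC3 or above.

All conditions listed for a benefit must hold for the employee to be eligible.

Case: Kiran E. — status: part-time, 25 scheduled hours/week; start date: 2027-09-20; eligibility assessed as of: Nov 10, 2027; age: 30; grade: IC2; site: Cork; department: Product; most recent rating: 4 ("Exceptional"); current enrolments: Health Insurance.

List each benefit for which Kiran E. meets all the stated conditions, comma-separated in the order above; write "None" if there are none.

Health Insurance

Service from 2027-09-20 to Nov 10, 2027: 51 days.
Stock Option Plan — status part-time ✗ (requires full-time, seasonal, or temporary) → not eligible.
Transit Subsidy — status part-time ✓; service 51 days < 5 years (≈1825 days) ✗ → not eligible.
401(k) Plan — service 51 days ≥ 1 month (≈30 days) ✓; age 30 ≥ 25 ✓; grade IC2 < IC5 ✗ → not eligible.
Identity Protection Plan — status part-time ✗ (requires full-time or temporary) → not eligible.
Backup Childcare — service 51 days < 1 year (≈365 days) ✗ → not eligible.
Employer Retirement Match — service 51 days < 18 months (≈540 days) ✗ → not eligible.
Health Insurance — status part-time ✓ (not excluded); service 51 days ≥ 30 days ✓; age 30 ≥ 21 ✓ → eligible.
Adoption Assistance — status part-time ✗ (requires full-time or seasonal) → not eligible.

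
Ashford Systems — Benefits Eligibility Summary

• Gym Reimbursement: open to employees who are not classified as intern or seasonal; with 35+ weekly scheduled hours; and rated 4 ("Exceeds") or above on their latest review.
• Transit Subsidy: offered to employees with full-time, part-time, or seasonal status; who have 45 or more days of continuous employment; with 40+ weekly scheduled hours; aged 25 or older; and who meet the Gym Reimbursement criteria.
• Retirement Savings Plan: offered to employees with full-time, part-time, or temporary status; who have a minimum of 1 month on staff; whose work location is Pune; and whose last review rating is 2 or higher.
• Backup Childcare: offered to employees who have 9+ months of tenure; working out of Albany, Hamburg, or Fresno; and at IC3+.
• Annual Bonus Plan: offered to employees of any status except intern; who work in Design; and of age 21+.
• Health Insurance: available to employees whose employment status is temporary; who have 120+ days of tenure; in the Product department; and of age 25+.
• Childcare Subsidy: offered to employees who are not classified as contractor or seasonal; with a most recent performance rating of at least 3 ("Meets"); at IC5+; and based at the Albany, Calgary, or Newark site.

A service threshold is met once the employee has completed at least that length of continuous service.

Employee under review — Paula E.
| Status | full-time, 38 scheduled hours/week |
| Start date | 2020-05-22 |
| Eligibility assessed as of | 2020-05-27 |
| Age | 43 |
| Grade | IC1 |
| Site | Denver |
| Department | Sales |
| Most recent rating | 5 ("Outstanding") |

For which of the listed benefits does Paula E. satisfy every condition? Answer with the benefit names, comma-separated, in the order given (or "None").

Gym Reimbursement

Service from 2020-05-22 to 2020-05-27: 5 days.
Gym Reimbursement — status full-time ✓ (not excluded); 38 hrs/wk ≥ 35 ✓; rating 5 ≥ 4 ✓ → eligible.
Transit Subsidy — status full-time ✓; service 5 days < 45 days ✗ → not eligible.
Retirement Savings Plan — status full-time ✓; service 5 days < 1 month (≈30 days) ✗ → not eligible.
Backup Childcare — service 5 days < 9 months (≈270 days) ✗ → not eligible.
Annual Bonus Plan — status full-time ✓ (not excluded); dept Sales ✗ → not eligible.
Health Insurance — status full-time ✗ (requires temporary) → not eligible.
Childcare Subsidy — status full-time ✓ (not excluded); rating 5 ≥ 3 ✓; grade IC1 < IC5 ✗ → not eligible.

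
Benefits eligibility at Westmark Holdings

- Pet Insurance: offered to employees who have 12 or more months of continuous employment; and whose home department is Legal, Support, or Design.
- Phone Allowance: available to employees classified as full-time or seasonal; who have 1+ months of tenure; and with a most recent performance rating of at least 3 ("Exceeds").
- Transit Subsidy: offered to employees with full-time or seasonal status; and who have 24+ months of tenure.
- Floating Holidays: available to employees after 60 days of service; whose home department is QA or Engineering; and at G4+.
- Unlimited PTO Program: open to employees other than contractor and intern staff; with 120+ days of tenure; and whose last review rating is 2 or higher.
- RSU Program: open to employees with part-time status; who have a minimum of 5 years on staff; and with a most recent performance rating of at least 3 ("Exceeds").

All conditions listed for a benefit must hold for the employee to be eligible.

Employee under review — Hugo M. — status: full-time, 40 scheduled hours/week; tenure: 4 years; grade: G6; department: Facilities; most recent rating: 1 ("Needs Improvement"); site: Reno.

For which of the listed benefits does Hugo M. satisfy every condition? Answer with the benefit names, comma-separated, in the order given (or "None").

Pet Insurance — service 4 years ≥ 12 months (≈360 days) ✓; dept Facilities ✗ → not eligible.
Phone Allowance — status full-time ✓; service 4 years ≥ 1 month (≈30 days) ✓; rating 1 < 3 ✗ → not eligible.
Transit Subsidy — status full-time ✓; service 4 years ≥ 24 months (≈720 days) ✓ → eligible.
Floating Holidays — service 4 years ≥ 60 days ✓; dept Facilities ✗ → not eligible.
Unlimited PTO Program — status full-time ✓ (not excluded); service 4 years ≥ 120 days ✓; rating 1 < 2 ✗ → not eligible.
RSU Program — status full-time ✗ (requires part-time) → not eligible.

Transit Subsidy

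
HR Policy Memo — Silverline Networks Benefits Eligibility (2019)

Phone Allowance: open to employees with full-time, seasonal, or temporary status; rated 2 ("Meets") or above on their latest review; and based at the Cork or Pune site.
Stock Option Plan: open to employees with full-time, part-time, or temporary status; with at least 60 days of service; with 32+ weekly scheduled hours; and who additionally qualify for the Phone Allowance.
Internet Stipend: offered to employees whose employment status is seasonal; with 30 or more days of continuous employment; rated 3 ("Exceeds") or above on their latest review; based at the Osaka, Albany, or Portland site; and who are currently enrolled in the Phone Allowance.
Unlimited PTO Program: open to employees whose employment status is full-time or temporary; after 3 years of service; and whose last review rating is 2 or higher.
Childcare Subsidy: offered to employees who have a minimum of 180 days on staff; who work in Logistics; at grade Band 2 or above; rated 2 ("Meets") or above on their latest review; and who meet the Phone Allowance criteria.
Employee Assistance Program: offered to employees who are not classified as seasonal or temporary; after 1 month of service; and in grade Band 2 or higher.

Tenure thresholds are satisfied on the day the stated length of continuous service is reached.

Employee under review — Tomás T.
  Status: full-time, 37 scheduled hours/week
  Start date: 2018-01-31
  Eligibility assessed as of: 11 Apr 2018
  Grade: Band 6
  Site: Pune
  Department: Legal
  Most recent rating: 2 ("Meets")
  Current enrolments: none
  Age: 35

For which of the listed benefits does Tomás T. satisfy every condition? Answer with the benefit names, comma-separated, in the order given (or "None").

Phone Allowance, Stock Option Plan, Employee Assistance Program

Service from 2018-01-31 to 11 Apr 2018: 70 days.
Phone Allowance — status full-time ✓; rating 2 ≥ 2 ✓; site Pune ✓ → eligible.
Stock Option Plan — status full-time ✓; service 70 days ≥ 60 days ✓; 37 hrs/wk ≥ 32 ✓; eligible for Phone Allowance ✓ → eligible.
Internet Stipend — status full-time ✗ (requires seasonal) → not eligible.
Unlimited PTO Program — status full-time ✓; service 70 days < 3 years (≈1095 days) ✗ → not eligible.
Childcare Subsidy — service 70 days < 180 days ✗ → not eligible.
Employee Assistance Program — status full-time ✓ (not excluded); service 70 days ≥ 1 month (≈30 days) ✓; grade Band 6 ≥ Band 2 ✓ → eligible.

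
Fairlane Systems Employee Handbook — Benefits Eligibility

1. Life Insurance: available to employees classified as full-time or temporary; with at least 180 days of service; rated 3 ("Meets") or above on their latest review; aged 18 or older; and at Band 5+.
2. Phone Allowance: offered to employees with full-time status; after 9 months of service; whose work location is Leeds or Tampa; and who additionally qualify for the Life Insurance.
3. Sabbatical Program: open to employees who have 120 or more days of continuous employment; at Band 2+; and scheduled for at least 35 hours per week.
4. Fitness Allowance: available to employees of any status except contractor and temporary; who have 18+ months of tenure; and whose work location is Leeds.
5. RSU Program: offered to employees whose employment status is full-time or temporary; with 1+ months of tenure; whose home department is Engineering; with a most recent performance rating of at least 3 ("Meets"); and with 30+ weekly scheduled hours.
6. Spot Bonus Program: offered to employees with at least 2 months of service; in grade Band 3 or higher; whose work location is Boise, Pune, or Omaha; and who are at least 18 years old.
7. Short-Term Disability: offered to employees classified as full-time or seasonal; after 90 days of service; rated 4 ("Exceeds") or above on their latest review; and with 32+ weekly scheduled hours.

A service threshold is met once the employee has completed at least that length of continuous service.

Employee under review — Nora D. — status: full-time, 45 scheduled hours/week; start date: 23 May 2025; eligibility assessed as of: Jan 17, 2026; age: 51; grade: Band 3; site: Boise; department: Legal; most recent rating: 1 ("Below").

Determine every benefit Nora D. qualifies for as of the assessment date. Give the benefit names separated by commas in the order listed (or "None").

Service from 23 May 2025 to Jan 17, 2026: 239 days.
Life Insurance — status full-time ✓; service 239 days ≥ 180 days ✓; rating 1 < 3 ✗ → not eligible.
Phone Allowance — status full-time ✓; service 239 days < 9 months (≈270 days) ✗ → not eligible.
Sabbatical Program — service 239 days ≥ 120 days ✓; grade Band 3 ≥ Band 2 ✓; 45 hrs/wk ≥ 35 ✓ → eligible.
Fitness Allowance — status full-time ✓ (not excluded); service 239 days < 18 months (≈540 days) ✗ → not eligible.
RSU Program — status full-time ✓; service 239 days ≥ 1 month (≈30 days) ✓; dept Legal ✗ → not eligible.
Spot Bonus Program — service 239 days ≥ 2 months (≈60 days) ✓; grade Band 3 ≥ Band 3 ✓; site Boise ✓; age 51 ≥ 18 ✓ → eligible.
Short-Term Disability — status full-time ✓; service 239 days ≥ 90 days ✓; rating 1 < 4 ✗ → not eligible.

Sabbatical Program, Spot Bonus Program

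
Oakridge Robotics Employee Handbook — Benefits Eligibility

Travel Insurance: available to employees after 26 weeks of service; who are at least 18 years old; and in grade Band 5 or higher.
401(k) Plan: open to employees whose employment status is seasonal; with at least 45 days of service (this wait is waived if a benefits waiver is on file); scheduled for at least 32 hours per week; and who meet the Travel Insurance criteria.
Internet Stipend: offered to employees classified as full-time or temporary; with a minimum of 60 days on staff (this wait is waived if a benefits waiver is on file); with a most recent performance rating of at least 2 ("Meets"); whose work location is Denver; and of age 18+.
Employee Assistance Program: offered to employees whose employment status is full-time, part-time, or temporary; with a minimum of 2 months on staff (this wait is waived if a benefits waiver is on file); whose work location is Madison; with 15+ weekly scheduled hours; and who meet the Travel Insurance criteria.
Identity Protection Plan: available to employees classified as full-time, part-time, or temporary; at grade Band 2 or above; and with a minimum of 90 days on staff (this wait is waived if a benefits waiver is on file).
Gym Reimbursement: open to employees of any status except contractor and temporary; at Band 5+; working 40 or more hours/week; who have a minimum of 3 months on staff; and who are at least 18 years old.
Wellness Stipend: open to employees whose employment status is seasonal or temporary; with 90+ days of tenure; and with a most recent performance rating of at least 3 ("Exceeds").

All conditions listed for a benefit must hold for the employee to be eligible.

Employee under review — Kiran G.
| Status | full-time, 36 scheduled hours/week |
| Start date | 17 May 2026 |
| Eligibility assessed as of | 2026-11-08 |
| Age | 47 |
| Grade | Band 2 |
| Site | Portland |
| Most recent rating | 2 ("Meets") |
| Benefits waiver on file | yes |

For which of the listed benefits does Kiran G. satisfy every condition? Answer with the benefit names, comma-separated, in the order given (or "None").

Identity Protection Plan

Service from 17 May 2026 to 2026-11-08: 175 days.
Travel Insurance — service 175 days < 26 weeks (≈182 days) ✗ → not eligible.
401(k) Plan — status full-time ✗ (requires seasonal) → not eligible.
Internet Stipend — status full-time ✓; benefits waiver on file ✓; rating 2 ≥ 2 ✓; site Portland ✗ (not Denver) → not eligible.
Employee Assistance Program — status full-time ✓; benefits waiver on file ✓; site Portland ✗ (not Madison) → not eligible.
Identity Protection Plan — status full-time ✓; grade Band 2 ≥ Band 2 ✓; benefits waiver on file ✓ → eligible.
Gym Reimbursement — status full-time ✓ (not excluded); grade Band 2 < Band 5 ✗ → not eligible.
Wellness Stipend — status full-time ✗ (requires seasonal or temporary) → not eligible.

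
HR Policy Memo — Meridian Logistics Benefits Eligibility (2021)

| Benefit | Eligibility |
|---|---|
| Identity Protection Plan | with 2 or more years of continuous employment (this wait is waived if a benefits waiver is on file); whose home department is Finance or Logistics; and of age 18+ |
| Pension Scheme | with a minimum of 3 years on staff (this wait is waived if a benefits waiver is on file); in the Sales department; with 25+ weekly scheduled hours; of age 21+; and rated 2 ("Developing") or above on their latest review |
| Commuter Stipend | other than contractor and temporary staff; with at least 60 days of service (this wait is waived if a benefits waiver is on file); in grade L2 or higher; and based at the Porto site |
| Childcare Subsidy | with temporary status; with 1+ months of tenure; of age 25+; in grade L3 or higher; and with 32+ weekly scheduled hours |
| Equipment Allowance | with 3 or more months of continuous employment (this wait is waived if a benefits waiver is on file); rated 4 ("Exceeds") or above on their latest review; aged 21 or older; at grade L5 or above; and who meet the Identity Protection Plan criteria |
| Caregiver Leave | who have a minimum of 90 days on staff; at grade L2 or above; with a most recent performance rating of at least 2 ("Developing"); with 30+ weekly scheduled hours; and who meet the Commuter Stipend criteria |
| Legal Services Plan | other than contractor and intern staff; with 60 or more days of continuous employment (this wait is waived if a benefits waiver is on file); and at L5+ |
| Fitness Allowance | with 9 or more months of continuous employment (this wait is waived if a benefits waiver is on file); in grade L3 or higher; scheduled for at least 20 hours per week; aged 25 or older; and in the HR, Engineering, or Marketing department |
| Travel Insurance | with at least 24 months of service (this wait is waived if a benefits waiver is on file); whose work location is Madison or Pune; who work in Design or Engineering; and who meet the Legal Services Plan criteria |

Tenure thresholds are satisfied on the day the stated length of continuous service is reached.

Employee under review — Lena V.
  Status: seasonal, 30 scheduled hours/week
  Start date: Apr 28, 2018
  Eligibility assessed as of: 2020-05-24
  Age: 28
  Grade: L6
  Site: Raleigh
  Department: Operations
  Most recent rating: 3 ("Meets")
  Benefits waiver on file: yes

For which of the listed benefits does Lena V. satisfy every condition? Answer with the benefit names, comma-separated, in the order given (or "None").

Service from Apr 28, 2018 to 2020-05-24: 757 days.
Identity Protection Plan — benefits waiver on file ✓; dept Operations ✗ → not eligible.
Pension Scheme — benefits waiver on file ✓; dept Operations ✗ → not eligible.
Commuter Stipend — status seasonal ✓ (not excluded); benefits waiver on file ✓; grade L6 ≥ L2 ✓; site Raleigh ✗ (not Porto) → not eligible.
Childcare Subsidy — status seasonal ✗ (requires temporary) → not eligible.
Equipment Allowance — benefits waiver on file ✓; rating 3 < 4 ✗ → not eligible.
Caregiver Leave — service 757 days ≥ 90 days ✓; grade L6 ≥ L2 ✓; rating 3 ≥ 2 ✓; 30 hrs/wk ≥ 30 ✓; not eligible for Commuter Stipend ✗ → not eligible.
Legal Services Plan — status seasonal ✓ (not excluded); benefits waiver on file ✓; grade L6 ≥ L5 ✓ → eligible.
Fitness Allowance — benefits waiver on file ✓; grade L6 ≥ L3 ✓; 30 hrs/wk ≥ 20 ✓; age 28 ≥ 25 ✓; dept Operations ✗ → not eligible.
Travel Insurance — benefits waiver on file ✓; site Raleigh ✗ (not Madison or Pune) → not eligible.

Legal Services Plan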